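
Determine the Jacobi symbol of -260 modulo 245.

0

(-260/245)
  = (260/245)    [245 ≡ 1 mod 4 ⇒ (-1/245) = +1]
  = (15/245)    [260 ≡ 15 mod 245]
  = (245/15)    [QR: 245 ≡ 1 mod 4, sign kept]
  = (5/15)    [245 ≡ 5 mod 15]
  = (15/5)    [QR: 5 ≡ 1 mod 4, sign kept]
  = (0/5)    [15 ≡ 0 mod 5]
  = 0    [numerator 0, gcd > 1]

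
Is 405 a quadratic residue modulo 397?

no

Reduce the numerator: 405 ≡ 8 (mod 397), so (405/397) = (8/397).
Factor out 2: 8 = 2^3. Since 397 ≡ 5 (mod 8), (2/397) = -1, and (2/397)^3 = -1. Now have -(1/397).
(1/397) = 1. Collecting the sign factors: -1.
The Legendre symbol is -1, so x^2 ≡ 405 (mod 397) has no solution.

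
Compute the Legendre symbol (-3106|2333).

Pull out -1: (-3106|2333) = (-1|2333)·(3106|2333). Since 2333 ≡ 1 (mod 4), (-1|2333) = +1. Now have (3106|2333).
Reduce the numerator: 3106 ≡ 773 (mod 2333), so (3106|2333) = (773|2333).
773 ≡ 1 (mod 4), so quadratic reciprocity gives (773|2333) = (2333|773). Reduce: 2333 ≡ 14 (mod 773). Now have (14|773).
Factor out 2: 14 = 2·7. Since 773 ≡ 5 (mod 8), (2|773) = -1. Now have -(7|773).
773 ≡ 1 (mod 4), so quadratic reciprocity gives (7|773) = (773|7). Reduce: 773 ≡ 3 (mod 7). Now have -(3|7).
Both 3 ≡ 3 and 7 ≡ 3 (mod 4), so reciprocity gives (3|7) = -(7|3). Reduce: 7 ≡ 1 (mod 3). Now have (1|3).
(1|3) = 1. Collecting the sign factors: 1.

1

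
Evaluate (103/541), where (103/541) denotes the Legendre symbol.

1

541 ≡ 1 (mod 4), so quadratic reciprocity gives (103/541) = (541/103). Reduce: 541 ≡ 26 (mod 103). Now have (26/103).
Factor out 2: 26 = 2·13. Since 103 ≡ 7 (mod 8), (2/103) = +1. Now have (13/103).
13 ≡ 1 (mod 4), so quadratic reciprocity gives (13/103) = (103/13). Reduce: 103 ≡ 12 (mod 13). Now have (12/13).
Factor out 2: 12 = 2^2·3. Since 13 ≡ 5 (mod 8), (2/13) = -1, and (2/13)^2 = +1. Now have (3/13).
13 ≡ 1 (mod 4), so quadratic reciprocity gives (3/13) = (13/3). Reduce: 13 ≡ 1 (mod 3). Now have (1/3).
(1/3) = 1. Collecting the sign factors: 1.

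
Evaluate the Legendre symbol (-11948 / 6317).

1

Reduce the numerator: -11948 ≡ 686 (mod 6317), so (-11948 / 6317) = (686 / 6317).
Factor out 2: 686 = 2·343. Since 6317 ≡ 5 (mod 8), (2 / 6317) = -1. Now have -(343 / 6317).
6317 ≡ 1 (mod 4), so quadratic reciprocity gives (343 / 6317) = (6317 / 343). Reduce: 6317 ≡ 143 (mod 343). Now have -(143 / 343).
Both 143 ≡ 3 and 343 ≡ 3 (mod 4), so reciprocity gives (143 / 343) = -(343 / 143). Reduce: 343 ≡ 57 (mod 143). Now have (57 / 143).
57 ≡ 1 (mod 4), so quadratic reciprocity gives (57 / 143) = (143 / 57). Reduce: 143 ≡ 29 (mod 57). Now have (29 / 57).
29 ≡ 1 (mod 4), so quadratic reciprocity gives (29 / 57) = (57 / 29). Reduce: 57 ≡ 28 (mod 29). Now have (28 / 29).
Factor out 2: 28 = 2^2·7. Since 29 ≡ 5 (mod 8), (2 / 29) = -1, and (2 / 29)^2 = +1. Now have (7 / 29).
29 ≡ 1 (mod 4), so quadratic reciprocity gives (7 / 29) = (29 / 7). Reduce: 29 ≡ 1 (mod 7). Now have (1 / 7).
(1 / 7) = 1. Collecting the sign factors: 1.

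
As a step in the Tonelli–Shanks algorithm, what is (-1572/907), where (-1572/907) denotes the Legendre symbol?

-1

(-1572/907)
  = -(1572/907)    [907 ≡ 3 mod 4 ⇒ (-1/907) = -1]
  = -(665/907)    [1572 ≡ 665 mod 907]
  = -(907/665)    [QR: 665 ≡ 1 mod 4, sign kept]
  = -(242/665)    [907 ≡ 242 mod 665]
  = -(121/665)    [665 ≡ 1 mod 8 ⇒ (2/665) = +1]
  = -(665/121)    [QR: 121 ≡ 1 mod 4, sign kept]
  = -(60/121)    [665 ≡ 60 mod 121]
  = -(15/121)    [121 ≡ 1 mod 8 ⇒ (2/121)^2 = +1]
  = -(121/15)    [QR: 121 ≡ 1 mod 4, sign kept]
  = -(1/15)    [121 ≡ 1 mod 15]
  = -1    [(1/15) = 1]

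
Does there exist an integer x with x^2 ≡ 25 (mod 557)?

(25|557)
  = (557|25)    [QR: 25 ≡ 1 mod 4, sign kept]
  = (7|25)    [557 ≡ 7 mod 25]
  = (25|7)    [QR: 25 ≡ 1 mod 4, sign kept]
  = (4|7)    [25 ≡ 4 mod 7]
  = (1|7)    [7 ≡ 7 mod 8 ⇒ (2|7)^2 = +1]
  = 1    [(1|7) = 1]
(25|557) = 1, and 557 is prime, so 25 is a quadratic residue mod 557.

yes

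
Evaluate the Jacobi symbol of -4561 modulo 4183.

-1

Reduce the numerator: -4561 ≡ 3805 (mod 4183), so (-4561|4183) = (3805|4183).
3805 ≡ 1 (mod 4), so quadratic reciprocity gives (3805|4183) = (4183|3805). Reduce: 4183 ≡ 378 (mod 3805). Now have (378|3805).
Factor out 2: 378 = 2·189. Since 3805 ≡ 5 (mod 8), (2|3805) = -1. Now have -(189|3805).
189 ≡ 1 (mod 4), so quadratic reciprocity gives (189|3805) = (3805|189). Reduce: 3805 ≡ 25 (mod 189). Now have -(25|189).
25 ≡ 1 (mod 4), so quadratic reciprocity gives (25|189) = (189|25). Reduce: 189 ≡ 14 (mod 25). Now have -(14|25).
Factor out 2: 14 = 2·7. Since 25 ≡ 1 (mod 8), (2|25) = +1. Now have -(7|25).
25 ≡ 1 (mod 4), so quadratic reciprocity gives (7|25) = (25|7). Reduce: 25 ≡ 4 (mod 7). Now have -(4|7).
Factor out 2: 4 = 2^2. Since 7 ≡ 7 (mod 8), (2|7) = +1, and (2|7)^2 = +1. Now have -(1|7).
(1|7) = 1. Collecting the sign factors: -1.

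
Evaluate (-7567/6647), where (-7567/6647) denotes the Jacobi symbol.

0

(-7567/6647)
  = (5727/6647)    [-7567 ≡ 5727 mod 6647]
  = -(6647/5727)    [QR: both ≡ 3 mod 4, sign flips]
  = -(920/5727)    [6647 ≡ 920 mod 5727]
  = -(115/5727)    [5727 ≡ 7 mod 8 ⇒ (2/5727)^3 = +1]
  = (5727/115)    [QR: both ≡ 3 mod 4, sign flips]
  = (92/115)    [5727 ≡ 92 mod 115]
  = (23/115)    [115 ≡ 3 mod 8 ⇒ (2/115)^2 = +1]
  = -(115/23)    [QR: both ≡ 3 mod 4, sign flips]
  = -(0/23)    [115 ≡ 0 mod 23]
  = 0    [numerator 0, gcd > 1]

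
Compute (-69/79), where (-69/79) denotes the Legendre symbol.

1

(-69/79)
  = -(69/79)    [79 ≡ 3 mod 4 ⇒ (-1/79) = -1]
  = -(79/69)    [QR: 69 ≡ 1 mod 4, sign kept]
  = -(10/69)    [79 ≡ 10 mod 69]
  = (5/69)    [69 ≡ 5 mod 8 ⇒ (2/69) = -1]
  = (69/5)    [QR: 5 ≡ 1 mod 4, sign kept]
  = (4/5)    [69 ≡ 4 mod 5]
  = (1/5)    [5 ≡ 5 mod 8 ⇒ (2/5)^2 = +1]
  = 1    [(1/5) = 1]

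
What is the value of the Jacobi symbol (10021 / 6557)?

1

(10021 / 6557)
  = (3464 / 6557)    [10021 ≡ 3464 mod 6557]
  = -(433 / 6557)    [6557 ≡ 5 mod 8 ⇒ (2 / 6557)^3 = -1]
  = -(6557 / 433)    [QR: 433 ≡ 1 mod 4, sign kept]
  = -(62 / 433)    [6557 ≡ 62 mod 433]
  = -(31 / 433)    [433 ≡ 1 mod 8 ⇒ (2 / 433) = +1]
  = -(433 / 31)    [QR: 433 ≡ 1 mod 4, sign kept]
  = -(30 / 31)    [433 ≡ 30 mod 31]
  = -(15 / 31)    [31 ≡ 7 mod 8 ⇒ (2 / 31) = +1]
  = (31 / 15)    [QR: both ≡ 3 mod 4, sign flips]
  = (1 / 15)    [31 ≡ 1 mod 15]
  = 1    [(1 / 15) = 1]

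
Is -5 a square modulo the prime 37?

no

(-5|37)
  = (32|37)    [-5 ≡ 32 mod 37]
  = -(1|37)    [37 ≡ 5 mod 8 ⇒ (2|37)^5 = -1]
  = -1    [(1|37) = 1]
The Legendre symbol is -1, so x^2 ≡ -5 (mod 37) has no solution.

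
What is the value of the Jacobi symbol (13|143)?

(13|143)
  = (143|13)    [QR: 13 ≡ 1 mod 4, sign kept]
  = (0|13)    [143 ≡ 0 mod 13]
  = 0    [numerator 0, gcd > 1]

0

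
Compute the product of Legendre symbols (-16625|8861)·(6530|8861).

By multiplicativity, (-16625·6530|8861) = (-16625|8861)·(6530|8861).
First factor (-16625|8861):
(-16625|8861)
  = (16625|8861)    [8861 ≡ 1 mod 4 ⇒ (-1|8861) = +1]
  = (7764|8861)    [16625 ≡ 7764 mod 8861]
  = (1941|8861)    [8861 ≡ 5 mod 8 ⇒ (2|8861)^2 = +1]
  = (8861|1941)    [QR: 1941 ≡ 1 mod 4, sign kept]
  = (1097|1941)    [8861 ≡ 1097 mod 1941]
  = (1941|1097)    [QR: 1097 ≡ 1 mod 4, sign kept]
  = (844|1097)    [1941 ≡ 844 mod 1097]
  = (211|1097)    [1097 ≡ 1 mod 8 ⇒ (2|1097)^2 = +1]
  = (1097|211)    [QR: 1097 ≡ 1 mod 4, sign kept]
  = (42|211)    [1097 ≡ 42 mod 211]
  = -(21|211)    [211 ≡ 3 mod 8 ⇒ (2|211) = -1]
  = -(211|21)    [QR: 21 ≡ 1 mod 4, sign kept]
  = -(1|21)    [211 ≡ 1 mod 21]
  = -1    [(1|21) = 1]
Second factor (6530|8861):
(6530|8861)
  = -(3265|8861)    [8861 ≡ 5 mod 8 ⇒ (2|8861) = -1]
  = -(8861|3265)    [QR: 3265 ≡ 1 mod 4, sign kept]
  = -(2331|3265)    [8861 ≡ 2331 mod 3265]
  = -(3265|2331)    [QR: 3265 ≡ 1 mod 4, sign kept]
  = -(934|2331)    [3265 ≡ 934 mod 2331]
  = (467|2331)    [2331 ≡ 3 mod 8 ⇒ (2|2331) = -1]
  = -(2331|467)    [QR: both ≡ 3 mod 4, sign flips]
  = -(463|467)    [2331 ≡ 463 mod 467]
  = (467|463)    [QR: both ≡ 3 mod 4, sign flips]
  = (4|463)    [467 ≡ 4 mod 463]
  = (1|463)    [463 ≡ 7 mod 8 ⇒ (2|463)^2 = +1]
  = 1    [(1|463) = 1]
Product: (-1)·(1) = -1.

-1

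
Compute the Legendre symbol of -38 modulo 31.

-1

(-38/31)
  = (24/31)    [-38 ≡ 24 mod 31]
  = (3/31)    [31 ≡ 7 mod 8 ⇒ (2/31)^3 = +1]
  = -(31/3)    [QR: both ≡ 3 mod 4, sign flips]
  = -(1/3)    [31 ≡ 1 mod 3]
  = -1    [(1/3) = 1]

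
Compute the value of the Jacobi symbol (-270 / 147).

(-270 / 147)
  = -(270 / 147)    [147 ≡ 3 mod 4 ⇒ (-1 / 147) = -1]
  = -(123 / 147)    [270 ≡ 123 mod 147]
  = (147 / 123)    [QR: both ≡ 3 mod 4, sign flips]
  = (24 / 123)    [147 ≡ 24 mod 123]
  = -(3 / 123)    [123 ≡ 3 mod 8 ⇒ (2 / 123)^3 = -1]
  = (123 / 3)    [QR: both ≡ 3 mod 4, sign flips]
  = (0 / 3)    [123 ≡ 0 mod 3]
  = 0    [numerator 0, gcd > 1]

0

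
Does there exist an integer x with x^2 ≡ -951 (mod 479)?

yes

Pull out -1: (-951|479) = (-1|479)·(951|479). Since 479 ≡ 3 (mod 4), (-1|479) = -1. Now have -(951|479).
Reduce the numerator: 951 ≡ 472 (mod 479), so (951|479) = (472|479).
Factor out 2: 472 = 2^3·59. Since 479 ≡ 7 (mod 8), (2|479) = +1, and (2|479)^3 = +1. Now have -(59|479).
Both 59 ≡ 3 and 479 ≡ 3 (mod 4), so reciprocity gives (59|479) = -(479|59). Reduce: 479 ≡ 7 (mod 59). Now have (7|59).
Both 7 ≡ 3 and 59 ≡ 3 (mod 4), so reciprocity gives (7|59) = -(59|7). Reduce: 59 ≡ 3 (mod 7). Now have -(3|7).
Both 3 ≡ 3 and 7 ≡ 3 (mod 4), so reciprocity gives (3|7) = -(7|3). Reduce: 7 ≡ 1 (mod 3). Now have (1|3).
(1|3) = 1. Collecting the sign factors: 1.
(-951|479) = 1, and 479 is prime, so -951 is a quadratic residue mod 479.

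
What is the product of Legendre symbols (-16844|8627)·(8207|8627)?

-1

By multiplicativity, (-16844·8207|8627) = (-16844|8627)·(8207|8627).
First factor (-16844|8627):
Pull out -1: (-16844|8627) = (-1|8627)·(16844|8627). Since 8627 ≡ 3 (mod 4), (-1|8627) = -1. Now have -(16844|8627).
Reduce the numerator: 16844 ≡ 8217 (mod 8627), so (16844|8627) = (8217|8627).
8217 ≡ 1 (mod 4), so quadratic reciprocity gives (8217|8627) = (8627|8217). Reduce: 8627 ≡ 410 (mod 8217). Now have -(410|8217).
Factor out 2: 410 = 2·205. Since 8217 ≡ 1 (mod 8), (2|8217) = +1. Now have -(205|8217).
205 ≡ 1 (mod 4), so quadratic reciprocity gives (205|8217) = (8217|205). Reduce: 8217 ≡ 17 (mod 205). Now have -(17|205).
17 ≡ 1 (mod 4), so quadratic reciprocity gives (17|205) = (205|17). Reduce: 205 ≡ 1 (mod 17). Now have -(1|17).
(1|17) = 1. Collecting the sign factors: -1.
Second factor (8207|8627):
Both 8207 ≡ 3 and 8627 ≡ 3 (mod 4), so reciprocity gives (8207|8627) = -(8627|8207). Reduce: 8627 ≡ 420 (mod 8207). Now have -(420|8207).
Factor out 2: 420 = 2^2·105. Since 8207 ≡ 7 (mod 8), (2|8207) = +1, and (2|8207)^2 = +1. Now have -(105|8207).
105 ≡ 1 (mod 4), so quadratic reciprocity gives (105|8207) = (8207|105). Reduce: 8207 ≡ 17 (mod 105). Now have -(17|105).
17 ≡ 1 (mod 4), so quadratic reciprocity gives (17|105) = (105|17). Reduce: 105 ≡ 3 (mod 17). Now have -(3|17).
17 ≡ 1 (mod 4), so quadratic reciprocity gives (3|17) = (17|3). Reduce: 17 ≡ 2 (mod 3). Now have -(2|3).
Factor out 2: 2 = 2. Since 3 ≡ 3 (mod 8), (2|3) = -1. Now have (1|3).
(1|3) = 1. Collecting the sign factors: 1.
Product: (-1)·(1) = -1.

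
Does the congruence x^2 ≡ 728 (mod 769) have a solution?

(728/769)
  = (91/769)    [769 ≡ 1 mod 8 ⇒ (2/769)^3 = +1]
  = (769/91)    [QR: 769 ≡ 1 mod 4, sign kept]
  = (41/91)    [769 ≡ 41 mod 91]
  = (91/41)    [QR: 41 ≡ 1 mod 4, sign kept]
  = (9/41)    [91 ≡ 9 mod 41]
  = (41/9)    [QR: 9 ≡ 1 mod 4, sign kept]
  = (5/9)    [41 ≡ 5 mod 9]
  = (9/5)    [QR: 5 ≡ 1 mod 4, sign kept]
  = (4/5)    [9 ≡ 4 mod 5]
  = (1/5)    [5 ≡ 5 mod 8 ⇒ (2/5)^2 = +1]
  = 1    [(1/5) = 1]
The Legendre symbol is 1, so x^2 ≡ 728 (mod 769) has solution.

yes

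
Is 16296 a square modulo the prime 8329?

yes

Reduce the numerator: 16296 ≡ 7967 (mod 8329), so (16296/8329) = (7967/8329).
8329 ≡ 1 (mod 4), so quadratic reciprocity gives (7967/8329) = (8329/7967). Reduce: 8329 ≡ 362 (mod 7967). Now have (362/7967).
Factor out 2: 362 = 2·181. Since 7967 ≡ 7 (mod 8), (2/7967) = +1. Now have (181/7967).
181 ≡ 1 (mod 4), so quadratic reciprocity gives (181/7967) = (7967/181). Reduce: 7967 ≡ 3 (mod 181). Now have (3/181).
181 ≡ 1 (mod 4), so quadratic reciprocity gives (3/181) = (181/3). Reduce: 181 ≡ 1 (mod 3). Now have (1/3).
(1/3) = 1. Collecting the sign factors: 1.
The Legendre symbol is 1, so x^2 ≡ 16296 (mod 8329) has solution.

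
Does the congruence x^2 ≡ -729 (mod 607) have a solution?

Reduce the numerator: -729 ≡ 485 (mod 607), so (-729|607) = (485|607).
485 ≡ 1 (mod 4), so quadratic reciprocity gives (485|607) = (607|485). Reduce: 607 ≡ 122 (mod 485). Now have (122|485).
Factor out 2: 122 = 2·61. Since 485 ≡ 5 (mod 8), (2|485) = -1. Now have -(61|485).
61 ≡ 1 (mod 4), so quadratic reciprocity gives (61|485) = (485|61). Reduce: 485 ≡ 58 (mod 61). Now have -(58|61).
Factor out 2: 58 = 2·29. Since 61 ≡ 5 (mod 8), (2|61) = -1. Now have (29|61).
29 ≡ 1 (mod 4), so quadratic reciprocity gives (29|61) = (61|29). Reduce: 61 ≡ 3 (mod 29). Now have (3|29).
29 ≡ 1 (mod 4), so quadratic reciprocity gives (3|29) = (29|3). Reduce: 29 ≡ 2 (mod 3). Now have (2|3).
Factor out 2: 2 = 2. Since 3 ≡ 3 (mod 8), (2|3) = -1. Now have -(1|3).
(1|3) = 1. Collecting the sign factors: -1.
(-729|607) = -1, and 607 is prime, so -729 is not a quadratic residue mod 607.

no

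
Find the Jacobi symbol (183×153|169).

1

By multiplicativity, (183·153|169) = (183|169)·(153|169).
First factor (183|169):
(183|169)
  = (14|169)    [183 ≡ 14 mod 169]
  = (7|169)    [169 ≡ 1 mod 8 ⇒ (2|169) = +1]
  = (169|7)    [QR: 169 ≡ 1 mod 4, sign kept]
  = (1|7)    [169 ≡ 1 mod 7]
  = 1    [(1|7) = 1]
Second factor (153|169):
(153|169)
  = (169|153)    [QR: 153 ≡ 1 mod 4, sign kept]
  = (16|153)    [169 ≡ 16 mod 153]
  = (1|153)    [153 ≡ 1 mod 8 ⇒ (2|153)^4 = +1]
  = 1    [(1|153) = 1]
Product: (1)·(1) = 1.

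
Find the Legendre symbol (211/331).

-1

Both 211 ≡ 3 and 331 ≡ 3 (mod 4), so reciprocity gives (211/331) = -(331/211). Reduce: 331 ≡ 120 (mod 211). Now have -(120/211).
Factor out 2: 120 = 2^3·15. Since 211 ≡ 3 (mod 8), (2/211) = -1, and (2/211)^3 = -1. Now have (15/211).
Both 15 ≡ 3 and 211 ≡ 3 (mod 4), so reciprocity gives (15/211) = -(211/15). Reduce: 211 ≡ 1 (mod 15). Now have -(1/15).
(1/15) = 1. Collecting the sign factors: -1.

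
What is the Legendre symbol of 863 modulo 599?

Reduce the numerator: 863 ≡ 264 (mod 599), so (863|599) = (264|599).
Factor out 2: 264 = 2^3·33. Since 599 ≡ 7 (mod 8), (2|599) = +1, and (2|599)^3 = +1. Now have (33|599).
33 ≡ 1 (mod 4), so quadratic reciprocity gives (33|599) = (599|33). Reduce: 599 ≡ 5 (mod 33). Now have (5|33).
5 ≡ 1 (mod 4), so quadratic reciprocity gives (5|33) = (33|5). Reduce: 33 ≡ 3 (mod 5). Now have (3|5).
5 ≡ 1 (mod 4), so quadratic reciprocity gives (3|5) = (5|3). Reduce: 5 ≡ 2 (mod 3). Now have (2|3).
Factor out 2: 2 = 2. Since 3 ≡ 3 (mod 8), (2|3) = -1. Now have -(1|3).
(1|3) = 1. Collecting the sign factors: -1.

-1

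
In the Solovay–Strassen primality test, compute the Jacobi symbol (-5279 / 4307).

-1

(-5279 / 4307)
  = -(5279 / 4307)    [4307 ≡ 3 mod 4 ⇒ (-1 / 4307) = -1]
  = -(972 / 4307)    [5279 ≡ 972 mod 4307]
  = -(243 / 4307)    [4307 ≡ 3 mod 8 ⇒ (2 / 4307)^2 = +1]
  = (4307 / 243)    [QR: both ≡ 3 mod 4, sign flips]
  = (176 / 243)    [4307 ≡ 176 mod 243]
  = (11 / 243)    [243 ≡ 3 mod 8 ⇒ (2 / 243)^4 = +1]
  = -(243 / 11)    [QR: both ≡ 3 mod 4, sign flips]
  = -(1 / 11)    [243 ≡ 1 mod 11]
  = -1    [(1 / 11) = 1]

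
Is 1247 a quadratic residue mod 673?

no

(1247|673)
  = (574|673)    [1247 ≡ 574 mod 673]
  = (287|673)    [673 ≡ 1 mod 8 ⇒ (2|673) = +1]
  = (673|287)    [QR: 673 ≡ 1 mod 4, sign kept]
  = (99|287)    [673 ≡ 99 mod 287]
  = -(287|99)    [QR: both ≡ 3 mod 4, sign flips]
  = -(89|99)    [287 ≡ 89 mod 99]
  = -(99|89)    [QR: 89 ≡ 1 mod 4, sign kept]
  = -(10|89)    [99 ≡ 10 mod 89]
  = -(5|89)    [89 ≡ 1 mod 8 ⇒ (2|89) = +1]
  = -(89|5)    [QR: 5 ≡ 1 mod 4, sign kept]
  = -(4|5)    [89 ≡ 4 mod 5]
  = -(1|5)    [5 ≡ 5 mod 8 ⇒ (2|5)^2 = +1]
  = -1    [(1|5) = 1]
(1247|673) = -1, and 673 is prime, so 1247 is not a quadratic residue mod 673.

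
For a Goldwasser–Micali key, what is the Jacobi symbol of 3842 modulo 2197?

-1

(3842/2197)
  = (1645/2197)    [3842 ≡ 1645 mod 2197]
  = (2197/1645)    [QR: 1645 ≡ 1 mod 4, sign kept]
  = (552/1645)    [2197 ≡ 552 mod 1645]
  = -(69/1645)    [1645 ≡ 5 mod 8 ⇒ (2/1645)^3 = -1]
  = -(1645/69)    [QR: 69 ≡ 1 mod 4, sign kept]
  = -(58/69)    [1645 ≡ 58 mod 69]
  = (29/69)    [69 ≡ 5 mod 8 ⇒ (2/69) = -1]
  = (69/29)    [QR: 29 ≡ 1 mod 4, sign kept]
  = (11/29)    [69 ≡ 11 mod 29]
  = (29/11)    [QR: 29 ≡ 1 mod 4, sign kept]
  = (7/11)    [29 ≡ 7 mod 11]
  = -(11/7)    [QR: both ≡ 3 mod 4, sign flips]
  = -(4/7)    [11 ≡ 4 mod 7]
  = -(1/7)    [7 ≡ 7 mod 8 ⇒ (2/7)^2 = +1]
  = -1    [(1/7) = 1]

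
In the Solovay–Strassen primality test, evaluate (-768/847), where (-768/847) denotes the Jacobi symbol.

1

(-768/847)
  = (79/847)    [-768 ≡ 79 mod 847]
  = -(847/79)    [QR: both ≡ 3 mod 4, sign flips]
  = -(57/79)    [847 ≡ 57 mod 79]
  = -(79/57)    [QR: 57 ≡ 1 mod 4, sign kept]
  = -(22/57)    [79 ≡ 22 mod 57]
  = -(11/57)    [57 ≡ 1 mod 8 ⇒ (2/57) = +1]
  = -(57/11)    [QR: 57 ≡ 1 mod 4, sign kept]
  = -(2/11)    [57 ≡ 2 mod 11]
  = (1/11)    [11 ≡ 3 mod 8 ⇒ (2/11) = -1]
  = 1    [(1/11) = 1]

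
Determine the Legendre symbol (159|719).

-1

(159|719)
  = -(719|159)    [QR: both ≡ 3 mod 4, sign flips]
  = -(83|159)    [719 ≡ 83 mod 159]
  = (159|83)    [QR: both ≡ 3 mod 4, sign flips]
  = (76|83)    [159 ≡ 76 mod 83]
  = (19|83)    [83 ≡ 3 mod 8 ⇒ (2|83)^2 = +1]
  = -(83|19)    [QR: both ≡ 3 mod 4, sign flips]
  = -(7|19)    [83 ≡ 7 mod 19]
  = (19|7)    [QR: both ≡ 3 mod 4, sign flips]
  = (5|7)    [19 ≡ 5 mod 7]
  = (7|5)    [QR: 5 ≡ 1 mod 4, sign kept]
  = (2|5)    [7 ≡ 2 mod 5]
  = -(1|5)    [5 ≡ 5 mod 8 ⇒ (2|5) = -1]
  = -1    [(1|5) = 1]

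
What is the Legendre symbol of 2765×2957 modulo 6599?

By multiplicativity, (2765·2957/6599) = (2765/6599)·(2957/6599).
First factor (2765/6599):
(2765/6599)
  = (6599/2765)    [QR: 2765 ≡ 1 mod 4, sign kept]
  = (1069/2765)    [6599 ≡ 1069 mod 2765]
  = (2765/1069)    [QR: 1069 ≡ 1 mod 4, sign kept]
  = (627/1069)    [2765 ≡ 627 mod 1069]
  = (1069/627)    [QR: 1069 ≡ 1 mod 4, sign kept]
  = (442/627)    [1069 ≡ 442 mod 627]
  = -(221/627)    [627 ≡ 3 mod 8 ⇒ (2/627) = -1]
  = -(627/221)    [QR: 221 ≡ 1 mod 4, sign kept]
  = -(185/221)    [627 ≡ 185 mod 221]
  = -(221/185)    [QR: 185 ≡ 1 mod 4, sign kept]
  = -(36/185)    [221 ≡ 36 mod 185]
  = -(9/185)    [185 ≡ 1 mod 8 ⇒ (2/185)^2 = +1]
  = -(185/9)    [QR: 9 ≡ 1 mod 4, sign kept]
  = -(5/9)    [185 ≡ 5 mod 9]
  = -(9/5)    [QR: 5 ≡ 1 mod 4, sign kept]
  = -(4/5)    [9 ≡ 4 mod 5]
  = -(1/5)    [5 ≡ 5 mod 8 ⇒ (2/5)^2 = +1]
  = -1    [(1/5) = 1]
Second factor (2957/6599):
(2957/6599)
  = (6599/2957)    [QR: 2957 ≡ 1 mod 4, sign kept]
  = (685/2957)    [6599 ≡ 685 mod 2957]
  = (2957/685)    [QR: 685 ≡ 1 mod 4, sign kept]
  = (217/685)    [2957 ≡ 217 mod 685]
  = (685/217)    [QR: 217 ≡ 1 mod 4, sign kept]
  = (34/217)    [685 ≡ 34 mod 217]
  = (17/217)    [217 ≡ 1 mod 8 ⇒ (2/217) = +1]
  = (217/17)    [QR: 17 ≡ 1 mod 4, sign kept]
  = (13/17)    [217 ≡ 13 mod 17]
  = (17/13)    [QR: 13 ≡ 1 mod 4, sign kept]
  = (4/13)    [17 ≡ 4 mod 13]
  = (1/13)    [13 ≡ 5 mod 8 ⇒ (2/13)^2 = +1]
  = 1    [(1/13) = 1]
Product: (-1)·(1) = -1.

-1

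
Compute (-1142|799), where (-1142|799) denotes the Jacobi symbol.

Reduce the numerator: -1142 ≡ 456 (mod 799), so (-1142|799) = (456|799).
Factor out 2: 456 = 2^3·57. Since 799 ≡ 7 (mod 8), (2|799) = +1, and (2|799)^3 = +1. Now have (57|799).
57 ≡ 1 (mod 4), so quadratic reciprocity gives (57|799) = (799|57). Reduce: 799 ≡ 1 (mod 57). Now have (1|57).
(1|57) = 1. Collecting the sign factors: 1.

1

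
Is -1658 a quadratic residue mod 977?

Pull out -1: (-1658|977) = (-1|977)·(1658|977). Since 977 ≡ 1 (mod 4), (-1|977) = +1. Now have (1658|977).
Reduce the numerator: 1658 ≡ 681 (mod 977), so (1658|977) = (681|977).
681 ≡ 1 (mod 4), so quadratic reciprocity gives (681|977) = (977|681). Reduce: 977 ≡ 296 (mod 681). Now have (296|681).
Factor out 2: 296 = 2^3·37. Since 681 ≡ 1 (mod 8), (2|681) = +1, and (2|681)^3 = +1. Now have (37|681).
37 ≡ 1 (mod 4), so quadratic reciprocity gives (37|681) = (681|37). Reduce: 681 ≡ 15 (mod 37). Now have (15|37).
37 ≡ 1 (mod 4), so quadratic reciprocity gives (15|37) = (37|15). Reduce: 37 ≡ 7 (mod 15). Now have (7|15).
Both 7 ≡ 3 and 15 ≡ 3 (mod 4), so reciprocity gives (7|15) = -(15|7). Reduce: 15 ≡ 1 (mod 7). Now have -(1|7).
(1|7) = 1. Collecting the sign factors: -1.
The Legendre symbol is -1, so x^2 ≡ -1658 (mod 977) has no solution.

no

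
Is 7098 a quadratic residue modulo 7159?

(7098/7159)
  = (3549/7159)    [7159 ≡ 7 mod 8 ⇒ (2/7159) = +1]
  = (7159/3549)    [QR: 3549 ≡ 1 mod 4, sign kept]
  = (61/3549)    [7159 ≡ 61 mod 3549]
  = (3549/61)    [QR: 61 ≡ 1 mod 4, sign kept]
  = (11/61)    [3549 ≡ 11 mod 61]
  = (61/11)    [QR: 61 ≡ 1 mod 4, sign kept]
  = (6/11)    [61 ≡ 6 mod 11]
  = -(3/11)    [11 ≡ 3 mod 8 ⇒ (2/11) = -1]
  = (11/3)    [QR: both ≡ 3 mod 4, sign flips]
  = (2/3)    [11 ≡ 2 mod 3]
  = -(1/3)    [3 ≡ 3 mod 8 ⇒ (2/3) = -1]
  = -1    [(1/3) = 1]
(7098/7159) = -1, and 7159 is prime, so 7098 is not a quadratic residue mod 7159.

no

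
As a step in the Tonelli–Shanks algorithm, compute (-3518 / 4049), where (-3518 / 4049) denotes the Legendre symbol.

(-3518 / 4049)
  = (3518 / 4049)    [4049 ≡ 1 mod 4 ⇒ (-1 / 4049) = +1]
  = (1759 / 4049)    [4049 ≡ 1 mod 8 ⇒ (2 / 4049) = +1]
  = (4049 / 1759)    [QR: 4049 ≡ 1 mod 4, sign kept]
  = (531 / 1759)    [4049 ≡ 531 mod 1759]
  = -(1759 / 531)    [QR: both ≡ 3 mod 4, sign flips]
  = -(166 / 531)    [1759 ≡ 166 mod 531]
  = (83 / 531)    [531 ≡ 3 mod 8 ⇒ (2 / 531) = -1]
  = -(531 / 83)    [QR: both ≡ 3 mod 4, sign flips]
  = -(33 / 83)    [531 ≡ 33 mod 83]
  = -(83 / 33)    [QR: 33 ≡ 1 mod 4, sign kept]
  = -(17 / 33)    [83 ≡ 17 mod 33]
  = -(33 / 17)    [QR: 17 ≡ 1 mod 4, sign kept]
  = -(16 / 17)    [33 ≡ 16 mod 17]
  = -(1 / 17)    [17 ≡ 1 mod 8 ⇒ (2 / 17)^4 = +1]
  = -1    [(1 / 17) = 1]

-1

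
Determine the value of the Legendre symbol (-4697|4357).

Pull out -1: (-4697|4357) = (-1|4357)·(4697|4357). Since 4357 ≡ 1 (mod 4), (-1|4357) = +1. Now have (4697|4357).
Reduce the numerator: 4697 ≡ 340 (mod 4357), so (4697|4357) = (340|4357).
Factor out 2: 340 = 2^2·85. Since 4357 ≡ 5 (mod 8), (2|4357) = -1, and (2|4357)^2 = +1. Now have (85|4357).
85 ≡ 1 (mod 4), so quadratic reciprocity gives (85|4357) = (4357|85). Reduce: 4357 ≡ 22 (mod 85). Now have (22|85).
Factor out 2: 22 = 2·11. Since 85 ≡ 5 (mod 8), (2|85) = -1. Now have -(11|85).
85 ≡ 1 (mod 4), so quadratic reciprocity gives (11|85) = (85|11). Reduce: 85 ≡ 8 (mod 11). Now have -(8|11).
Factor out 2: 8 = 2^3. Since 11 ≡ 3 (mod 8), (2|11) = -1, and (2|11)^3 = -1. Now have (1|11).
(1|11) = 1. Collecting the sign factors: 1.

1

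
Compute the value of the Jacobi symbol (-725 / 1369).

1

Reduce the numerator: -725 ≡ 644 (mod 1369), so (-725 / 1369) = (644 / 1369).
Factor out 2: 644 = 2^2·161. Since 1369 ≡ 1 (mod 8), (2 / 1369) = +1, and (2 / 1369)^2 = +1. Now have (161 / 1369).
161 ≡ 1 (mod 4), so quadratic reciprocity gives (161 / 1369) = (1369 / 161). Reduce: 1369 ≡ 81 (mod 161). Now have (81 / 161).
81 ≡ 1 (mod 4), so quadratic reciprocity gives (81 / 161) = (161 / 81). Reduce: 161 ≡ 80 (mod 81). Now have (80 / 81).
Factor out 2: 80 = 2^4·5. Since 81 ≡ 1 (mod 8), (2 / 81) = +1, and (2 / 81)^4 = +1. Now have (5 / 81).
5 ≡ 1 (mod 4), so quadratic reciprocity gives (5 / 81) = (81 / 5). Reduce: 81 ≡ 1 (mod 5). Now have (1 / 5).
(1 / 5) = 1. Collecting the sign factors: 1.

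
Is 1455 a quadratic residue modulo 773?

yes

(1455/773)
  = (682/773)    [1455 ≡ 682 mod 773]
  = -(341/773)    [773 ≡ 5 mod 8 ⇒ (2/773) = -1]
  = -(773/341)    [QR: 341 ≡ 1 mod 4, sign kept]
  = -(91/341)    [773 ≡ 91 mod 341]
  = -(341/91)    [QR: 341 ≡ 1 mod 4, sign kept]
  = -(68/91)    [341 ≡ 68 mod 91]
  = -(17/91)    [91 ≡ 3 mod 8 ⇒ (2/91)^2 = +1]
  = -(91/17)    [QR: 17 ≡ 1 mod 4, sign kept]
  = -(6/17)    [91 ≡ 6 mod 17]
  = -(3/17)    [17 ≡ 1 mod 8 ⇒ (2/17) = +1]
  = -(17/3)    [QR: 17 ≡ 1 mod 4, sign kept]
  = -(2/3)    [17 ≡ 2 mod 3]
  = (1/3)    [3 ≡ 3 mod 8 ⇒ (2/3) = -1]
  = 1    [(1/3) = 1]
(1455/773) = 1, and 773 is prime, so 1455 is a quadratic residue mod 773.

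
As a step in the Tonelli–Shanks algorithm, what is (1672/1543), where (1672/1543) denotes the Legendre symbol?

(1672/1543)
  = (129/1543)    [1672 ≡ 129 mod 1543]
  = (1543/129)    [QR: 129 ≡ 1 mod 4, sign kept]
  = (124/129)    [1543 ≡ 124 mod 129]
  = (31/129)    [129 ≡ 1 mod 8 ⇒ (2/129)^2 = +1]
  = (129/31)    [QR: 129 ≡ 1 mod 4, sign kept]
  = (5/31)    [129 ≡ 5 mod 31]
  = (31/5)    [QR: 5 ≡ 1 mod 4, sign kept]
  = (1/5)    [31 ≡ 1 mod 5]
  = 1    [(1/5) = 1]

1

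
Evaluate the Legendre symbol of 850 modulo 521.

-1

(850 / 521)
  = (329 / 521)    [850 ≡ 329 mod 521]
  = (521 / 329)    [QR: 329 ≡ 1 mod 4, sign kept]
  = (192 / 329)    [521 ≡ 192 mod 329]
  = (3 / 329)    [329 ≡ 1 mod 8 ⇒ (2 / 329)^6 = +1]
  = (329 / 3)    [QR: 329 ≡ 1 mod 4, sign kept]
  = (2 / 3)    [329 ≡ 2 mod 3]
  = -(1 / 3)    [3 ≡ 3 mod 8 ⇒ (2 / 3) = -1]
  = -1    [(1 / 3) = 1]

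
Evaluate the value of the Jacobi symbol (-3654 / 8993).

1

(-3654 / 8993)
  = (5339 / 8993)    [-3654 ≡ 5339 mod 8993]
  = (8993 / 5339)    [QR: 8993 ≡ 1 mod 4, sign kept]
  = (3654 / 5339)    [8993 ≡ 3654 mod 5339]
  = -(1827 / 5339)    [5339 ≡ 3 mod 8 ⇒ (2 / 5339) = -1]
  = (5339 / 1827)    [QR: both ≡ 3 mod 4, sign flips]
  = (1685 / 1827)    [5339 ≡ 1685 mod 1827]
  = (1827 / 1685)    [QR: 1685 ≡ 1 mod 4, sign kept]
  = (142 / 1685)    [1827 ≡ 142 mod 1685]
  = -(71 / 1685)    [1685 ≡ 5 mod 8 ⇒ (2 / 1685) = -1]
  = -(1685 / 71)    [QR: 1685 ≡ 1 mod 4, sign kept]
  = -(52 / 71)    [1685 ≡ 52 mod 71]
  = -(13 / 71)    [71 ≡ 7 mod 8 ⇒ (2 / 71)^2 = +1]
  = -(71 / 13)    [QR: 13 ≡ 1 mod 4, sign kept]
  = -(6 / 13)    [71 ≡ 6 mod 13]
  = (3 / 13)    [13 ≡ 5 mod 8 ⇒ (2 / 13) = -1]
  = (13 / 3)    [QR: 13 ≡ 1 mod 4, sign kept]
  = (1 / 3)    [13 ≡ 1 mod 3]
  = 1    [(1 / 3) = 1]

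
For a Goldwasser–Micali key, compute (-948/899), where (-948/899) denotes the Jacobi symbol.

Reduce the numerator: -948 ≡ 850 (mod 899), so (-948/899) = (850/899).
Factor out 2: 850 = 2·425. Since 899 ≡ 3 (mod 8), (2/899) = -1. Now have -(425/899).
425 ≡ 1 (mod 4), so quadratic reciprocity gives (425/899) = (899/425). Reduce: 899 ≡ 49 (mod 425). Now have -(49/425).
49 ≡ 1 (mod 4), so quadratic reciprocity gives (49/425) = (425/49). Reduce: 425 ≡ 33 (mod 49). Now have -(33/49).
33 ≡ 1 (mod 4), so quadratic reciprocity gives (33/49) = (49/33). Reduce: 49 ≡ 16 (mod 33). Now have -(16/33).
Factor out 2: 16 = 2^4. Since 33 ≡ 1 (mod 8), (2/33) = +1, and (2/33)^4 = +1. Now have -(1/33).
(1/33) = 1. Collecting the sign factors: -1.

-1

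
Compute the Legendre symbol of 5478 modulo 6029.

Factor out 2: 5478 = 2·2739. Since 6029 ≡ 5 (mod 8), (2 / 6029) = -1. Now have -(2739 / 6029).
6029 ≡ 1 (mod 4), so quadratic reciprocity gives (2739 / 6029) = (6029 / 2739). Reduce: 6029 ≡ 551 (mod 2739). Now have -(551 / 2739).
Both 551 ≡ 3 and 2739 ≡ 3 (mod 4), so reciprocity gives (551 / 2739) = -(2739 / 551). Reduce: 2739 ≡ 535 (mod 551). Now have (535 / 551).
Both 535 ≡ 3 and 551 ≡ 3 (mod 4), so reciprocity gives (535 / 551) = -(551 / 535). Reduce: 551 ≡ 16 (mod 535). Now have -(16 / 535).
Factor out 2: 16 = 2^4. Since 535 ≡ 7 (mod 8), (2 / 535) = +1, and (2 / 535)^4 = +1. Now have -(1 / 535).
(1 / 535) = 1. Collecting the sign factors: -1.

-1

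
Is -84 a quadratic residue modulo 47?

Pull out -1: (-84/47) = (-1/47)·(84/47). Since 47 ≡ 3 (mod 4), (-1/47) = -1. Now have -(84/47).
Reduce the numerator: 84 ≡ 37 (mod 47), so (84/47) = (37/47).
37 ≡ 1 (mod 4), so quadratic reciprocity gives (37/47) = (47/37). Reduce: 47 ≡ 10 (mod 37). Now have -(10/37).
Factor out 2: 10 = 2·5. Since 37 ≡ 5 (mod 8), (2/37) = -1. Now have (5/37).
5 ≡ 1 (mod 4), so quadratic reciprocity gives (5/37) = (37/5). Reduce: 37 ≡ 2 (mod 5). Now have (2/5).
Factor out 2: 2 = 2. Since 5 ≡ 5 (mod 8), (2/5) = -1. Now have -(1/5).
(1/5) = 1. Collecting the sign factors: -1.
(-84/47) = -1, and 47 is prime, so -84 is not a quadratic residue mod 47.

no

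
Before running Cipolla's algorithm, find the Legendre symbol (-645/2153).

-1

(-645/2153)
  = (1508/2153)    [-645 ≡ 1508 mod 2153]
  = (377/2153)    [2153 ≡ 1 mod 8 ⇒ (2/2153)^2 = +1]
  = (2153/377)    [QR: 377 ≡ 1 mod 4, sign kept]
  = (268/377)    [2153 ≡ 268 mod 377]
  = (67/377)    [377 ≡ 1 mod 8 ⇒ (2/377)^2 = +1]
  = (377/67)    [QR: 377 ≡ 1 mod 4, sign kept]
  = (42/67)    [377 ≡ 42 mod 67]
  = -(21/67)    [67 ≡ 3 mod 8 ⇒ (2/67) = -1]
  = -(67/21)    [QR: 21 ≡ 1 mod 4, sign kept]
  = -(4/21)    [67 ≡ 4 mod 21]
  = -(1/21)    [21 ≡ 5 mod 8 ⇒ (2/21)^2 = +1]
  = -1    [(1/21) = 1]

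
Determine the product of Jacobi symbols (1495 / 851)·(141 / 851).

0

By multiplicativity, (1495·141 / 851) = (1495 / 851)·(141 / 851).
First factor (1495 / 851):
(1495 / 851)
  = (644 / 851)    [1495 ≡ 644 mod 851]
  = (161 / 851)    [851 ≡ 3 mod 8 ⇒ (2 / 851)^2 = +1]
  = (851 / 161)    [QR: 161 ≡ 1 mod 4, sign kept]
  = (46 / 161)    [851 ≡ 46 mod 161]
  = (23 / 161)    [161 ≡ 1 mod 8 ⇒ (2 / 161) = +1]
  = (161 / 23)    [QR: 161 ≡ 1 mod 4, sign kept]
  = (0 / 23)    [161 ≡ 0 mod 23]
  = 0    [numerator 0, gcd > 1]
Second factor (141 / 851):
(141 / 851)
  = (851 / 141)    [QR: 141 ≡ 1 mod 4, sign kept]
  = (5 / 141)    [851 ≡ 5 mod 141]
  = (141 / 5)    [QR: 5 ≡ 1 mod 4, sign kept]
  = (1 / 5)    [141 ≡ 1 mod 5]
  = 1    [(1 / 5) = 1]
Product: (0)·(1) = 0.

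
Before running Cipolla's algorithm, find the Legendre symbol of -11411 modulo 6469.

Reduce the numerator: -11411 ≡ 1527 (mod 6469), so (-11411 / 6469) = (1527 / 6469).
6469 ≡ 1 (mod 4), so quadratic reciprocity gives (1527 / 6469) = (6469 / 1527). Reduce: 6469 ≡ 361 (mod 1527). Now have (361 / 1527).
361 ≡ 1 (mod 4), so quadratic reciprocity gives (361 / 1527) = (1527 / 361). Reduce: 1527 ≡ 83 (mod 361). Now have (83 / 361).
361 ≡ 1 (mod 4), so quadratic reciprocity gives (83 / 361) = (361 / 83). Reduce: 361 ≡ 29 (mod 83). Now have (29 / 83).
29 ≡ 1 (mod 4), so quadratic reciprocity gives (29 / 83) = (83 / 29). Reduce: 83 ≡ 25 (mod 29). Now have (25 / 29).
25 ≡ 1 (mod 4), so quadratic reciprocity gives (25 / 29) = (29 / 25). Reduce: 29 ≡ 4 (mod 25). Now have (4 / 25).
Factor out 2: 4 = 2^2. Since 25 ≡ 1 (mod 8), (2 / 25) = +1, and (2 / 25)^2 = +1. Now have (1 / 25).
(1 / 25) = 1. Collecting the sign factors: 1.

1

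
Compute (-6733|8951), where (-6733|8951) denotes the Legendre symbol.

(-6733|8951)
  = -(6733|8951)    [8951 ≡ 3 mod 4 ⇒ (-1|8951) = -1]
  = -(8951|6733)    [QR: 6733 ≡ 1 mod 4, sign kept]
  = -(2218|6733)    [8951 ≡ 2218 mod 6733]
  = (1109|6733)    [6733 ≡ 5 mod 8 ⇒ (2|6733) = -1]
  = (6733|1109)    [QR: 1109 ≡ 1 mod 4, sign kept]
  = (79|1109)    [6733 ≡ 79 mod 1109]
  = (1109|79)    [QR: 1109 ≡ 1 mod 4, sign kept]
  = (3|79)    [1109 ≡ 3 mod 79]
  = -(79|3)    [QR: both ≡ 3 mod 4, sign flips]
  = -(1|3)    [79 ≡ 1 mod 3]
  = -1    [(1|3) = 1]

-1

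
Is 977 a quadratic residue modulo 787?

Reduce the numerator: 977 ≡ 190 (mod 787), so (977|787) = (190|787).
Factor out 2: 190 = 2·95. Since 787 ≡ 3 (mod 8), (2|787) = -1. Now have -(95|787).
Both 95 ≡ 3 and 787 ≡ 3 (mod 4), so reciprocity gives (95|787) = -(787|95). Reduce: 787 ≡ 27 (mod 95). Now have (27|95).
Both 27 ≡ 3 and 95 ≡ 3 (mod 4), so reciprocity gives (27|95) = -(95|27). Reduce: 95 ≡ 14 (mod 27). Now have -(14|27).
Factor out 2: 14 = 2·7. Since 27 ≡ 3 (mod 8), (2|27) = -1. Now have (7|27).
Both 7 ≡ 3 and 27 ≡ 3 (mod 4), so reciprocity gives (7|27) = -(27|7). Reduce: 27 ≡ 6 (mod 7). Now have -(6|7).
Factor out 2: 6 = 2·3. Since 7 ≡ 7 (mod 8), (2|7) = +1. Now have -(3|7).
Both 3 ≡ 3 and 7 ≡ 3 (mod 4), so reciprocity gives (3|7) = -(7|3). Reduce: 7 ≡ 1 (mod 3). Now have (1|3).
(1|3) = 1. Collecting the sign factors: 1.
(977|787) = 1, and 787 is prime, so 977 is a quadratic residue mod 787.

yes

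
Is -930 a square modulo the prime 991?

(-930|991)
  = (61|991)    [-930 ≡ 61 mod 991]
  = (991|61)    [QR: 61 ≡ 1 mod 4, sign kept]
  = (15|61)    [991 ≡ 15 mod 61]
  = (61|15)    [QR: 61 ≡ 1 mod 4, sign kept]
  = (1|15)    [61 ≡ 1 mod 15]
  = 1    [(1|15) = 1]
(-930|991) = 1, and 991 is prime, so -930 is a quadratic residue mod 991.

yes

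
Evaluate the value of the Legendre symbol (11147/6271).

Reduce the numerator: 11147 ≡ 4876 (mod 6271), so (11147/6271) = (4876/6271).
Factor out 2: 4876 = 2^2·1219. Since 6271 ≡ 7 (mod 8), (2/6271) = +1, and (2/6271)^2 = +1. Now have (1219/6271).
Both 1219 ≡ 3 and 6271 ≡ 3 (mod 4), so reciprocity gives (1219/6271) = -(6271/1219). Reduce: 6271 ≡ 176 (mod 1219). Now have -(176/1219).
Factor out 2: 176 = 2^4·11. Since 1219 ≡ 3 (mod 8), (2/1219) = -1, and (2/1219)^4 = +1. Now have -(11/1219).
Both 11 ≡ 3 and 1219 ≡ 3 (mod 4), so reciprocity gives (11/1219) = -(1219/11). Reduce: 1219 ≡ 9 (mod 11). Now have (9/11).
9 ≡ 1 (mod 4), so quadratic reciprocity gives (9/11) = (11/9). Reduce: 11 ≡ 2 (mod 9). Now have (2/9).
Factor out 2: 2 = 2. Since 9 ≡ 1 (mod 8), (2/9) = +1. Now have (1/9).
(1/9) = 1. Collecting the sign factors: 1.

1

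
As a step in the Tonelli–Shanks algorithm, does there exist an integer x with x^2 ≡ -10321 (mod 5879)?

(-10321/5879)
  = (1437/5879)    [-10321 ≡ 1437 mod 5879]
  = (5879/1437)    [QR: 1437 ≡ 1 mod 4, sign kept]
  = (131/1437)    [5879 ≡ 131 mod 1437]
  = (1437/131)    [QR: 1437 ≡ 1 mod 4, sign kept]
  = (127/131)    [1437 ≡ 127 mod 131]
  = -(131/127)    [QR: both ≡ 3 mod 4, sign flips]
  = -(4/127)    [131 ≡ 4 mod 127]
  = -(1/127)    [127 ≡ 7 mod 8 ⇒ (2/127)^2 = +1]
  = -1    [(1/127) = 1]
The Legendre symbol is -1, so x^2 ≡ -10321 (mod 5879) has no solution.

no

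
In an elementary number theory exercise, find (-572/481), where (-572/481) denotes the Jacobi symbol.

0

Pull out -1: (-572/481) = (-1/481)·(572/481). Since 481 ≡ 1 (mod 4), (-1/481) = +1. Now have (572/481).
Reduce the numerator: 572 ≡ 91 (mod 481), so (572/481) = (91/481).
481 ≡ 1 (mod 4), so quadratic reciprocity gives (91/481) = (481/91). Reduce: 481 ≡ 26 (mod 91). Now have (26/91).
Factor out 2: 26 = 2·13. Since 91 ≡ 3 (mod 8), (2/91) = -1. Now have -(13/91).
13 ≡ 1 (mod 4), so quadratic reciprocity gives (13/91) = (91/13). Reduce: 91 ≡ 0 (mod 13). Now have -(0/13).
The numerator is now 0 with denominator 13 > 1: the symbol is 0.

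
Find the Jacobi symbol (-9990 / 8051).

-1

(-9990 / 8051)
  = (6112 / 8051)    [-9990 ≡ 6112 mod 8051]
  = -(191 / 8051)    [8051 ≡ 3 mod 8 ⇒ (2 / 8051)^5 = -1]
  = (8051 / 191)    [QR: both ≡ 3 mod 4, sign flips]
  = (29 / 191)    [8051 ≡ 29 mod 191]
  = (191 / 29)    [QR: 29 ≡ 1 mod 4, sign kept]
  = (17 / 29)    [191 ≡ 17 mod 29]
  = (29 / 17)    [QR: 17 ≡ 1 mod 4, sign kept]
  = (12 / 17)    [29 ≡ 12 mod 17]
  = (3 / 17)    [17 ≡ 1 mod 8 ⇒ (2 / 17)^2 = +1]
  = (17 / 3)    [QR: 17 ≡ 1 mod 4, sign kept]
  = (2 / 3)    [17 ≡ 2 mod 3]
  = -(1 / 3)    [3 ≡ 3 mod 8 ⇒ (2 / 3) = -1]
  = -1    [(1 / 3) = 1]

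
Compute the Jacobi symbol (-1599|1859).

0

(-1599|1859)
  = -(1599|1859)    [1859 ≡ 3 mod 4 ⇒ (-1|1859) = -1]
  = (1859|1599)    [QR: both ≡ 3 mod 4, sign flips]
  = (260|1599)    [1859 ≡ 260 mod 1599]
  = (65|1599)    [1599 ≡ 7 mod 8 ⇒ (2|1599)^2 = +1]
  = (1599|65)    [QR: 65 ≡ 1 mod 4, sign kept]
  = (39|65)    [1599 ≡ 39 mod 65]
  = (65|39)    [QR: 65 ≡ 1 mod 4, sign kept]
  = (26|39)    [65 ≡ 26 mod 39]
  = (13|39)    [39 ≡ 7 mod 8 ⇒ (2|39) = +1]
  = (39|13)    [QR: 13 ≡ 1 mod 4, sign kept]
  = (0|13)    [39 ≡ 0 mod 13]
  = 0    [numerator 0, gcd > 1]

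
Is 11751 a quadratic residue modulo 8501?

no

Reduce the numerator: 11751 ≡ 3250 (mod 8501), so (11751|8501) = (3250|8501).
Factor out 2: 3250 = 2·1625. Since 8501 ≡ 5 (mod 8), (2|8501) = -1. Now have -(1625|8501).
1625 ≡ 1 (mod 4), so quadratic reciprocity gives (1625|8501) = (8501|1625). Reduce: 8501 ≡ 376 (mod 1625). Now have -(376|1625).
Factor out 2: 376 = 2^3·47. Since 1625 ≡ 1 (mod 8), (2|1625) = +1, and (2|1625)^3 = +1. Now have -(47|1625).
1625 ≡ 1 (mod 4), so quadratic reciprocity gives (47|1625) = (1625|47). Reduce: 1625 ≡ 27 (mod 47). Now have -(27|47).
Both 27 ≡ 3 and 47 ≡ 3 (mod 4), so reciprocity gives (27|47) = -(47|27). Reduce: 47 ≡ 20 (mod 27). Now have (20|27).
Factor out 2: 20 = 2^2·5. Since 27 ≡ 3 (mod 8), (2|27) = -1, and (2|27)^2 = +1. Now have (5|27).
5 ≡ 1 (mod 4), so quadratic reciprocity gives (5|27) = (27|5). Reduce: 27 ≡ 2 (mod 5). Now have (2|5).
Factor out 2: 2 = 2. Since 5 ≡ 5 (mod 8), (2|5) = -1. Now have -(1|5).
(1|5) = 1. Collecting the sign factors: -1.
(11751|8501) = -1, and 8501 is prime, so 11751 is not a quadratic residue mod 8501.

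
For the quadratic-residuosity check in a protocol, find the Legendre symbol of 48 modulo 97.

(48/97)
  = (3/97)    [97 ≡ 1 mod 8 ⇒ (2/97)^4 = +1]
  = (97/3)    [QR: 97 ≡ 1 mod 4, sign kept]
  = (1/3)    [97 ≡ 1 mod 3]
  = 1    [(1/3) = 1]

1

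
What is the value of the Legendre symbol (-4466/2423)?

(-4466/2423)
  = (380/2423)    [-4466 ≡ 380 mod 2423]
  = (95/2423)    [2423 ≡ 7 mod 8 ⇒ (2/2423)^2 = +1]
  = -(2423/95)    [QR: both ≡ 3 mod 4, sign flips]
  = -(48/95)    [2423 ≡ 48 mod 95]
  = -(3/95)    [95 ≡ 7 mod 8 ⇒ (2/95)^4 = +1]
  = (95/3)    [QR: both ≡ 3 mod 4, sign flips]
  = (2/3)    [95 ≡ 2 mod 3]
  = -(1/3)    [3 ≡ 3 mod 8 ⇒ (2/3) = -1]
  = -1    [(1/3) = 1]

-1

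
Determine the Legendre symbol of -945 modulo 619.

1

Pull out -1: (-945/619) = (-1/619)·(945/619). Since 619 ≡ 3 (mod 4), (-1/619) = -1. Now have -(945/619).
Reduce the numerator: 945 ≡ 326 (mod 619), so (945/619) = (326/619).
Factor out 2: 326 = 2·163. Since 619 ≡ 3 (mod 8), (2/619) = -1. Now have (163/619).
Both 163 ≡ 3 and 619 ≡ 3 (mod 4), so reciprocity gives (163/619) = -(619/163). Reduce: 619 ≡ 130 (mod 163). Now have -(130/163).
Factor out 2: 130 = 2·65. Since 163 ≡ 3 (mod 8), (2/163) = -1. Now have (65/163).
65 ≡ 1 (mod 4), so quadratic reciprocity gives (65/163) = (163/65). Reduce: 163 ≡ 33 (mod 65). Now have (33/65).
33 ≡ 1 (mod 4), so quadratic reciprocity gives (33/65) = (65/33). Reduce: 65 ≡ 32 (mod 33). Now have (32/33).
Factor out 2: 32 = 2^5. Since 33 ≡ 1 (mod 8), (2/33) = +1, and (2/33)^5 = +1. Now have (1/33).
(1/33) = 1. Collecting the sign factors: 1.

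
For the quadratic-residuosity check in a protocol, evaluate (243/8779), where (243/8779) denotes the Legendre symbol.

(243/8779)
  = -(8779/243)    [QR: both ≡ 3 mod 4, sign flips]
  = -(31/243)    [8779 ≡ 31 mod 243]
  = (243/31)    [QR: both ≡ 3 mod 4, sign flips]
  = (26/31)    [243 ≡ 26 mod 31]
  = (13/31)    [31 ≡ 7 mod 8 ⇒ (2/31) = +1]
  = (31/13)    [QR: 13 ≡ 1 mod 4, sign kept]
  = (5/13)    [31 ≡ 5 mod 13]
  = (13/5)    [QR: 5 ≡ 1 mod 4, sign kept]
  = (3/5)    [13 ≡ 3 mod 5]
  = (5/3)    [QR: 5 ≡ 1 mod 4, sign kept]
  = (2/3)    [5 ≡ 2 mod 3]
  = -(1/3)    [3 ≡ 3 mod 8 ⇒ (2/3) = -1]
  = -1    [(1/3) = 1]

-1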